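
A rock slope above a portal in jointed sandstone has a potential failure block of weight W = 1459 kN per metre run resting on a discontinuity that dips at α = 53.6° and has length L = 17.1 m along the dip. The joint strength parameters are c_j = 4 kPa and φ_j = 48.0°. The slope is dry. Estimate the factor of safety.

Resolving the block weight along and normal to the plane and applying the Mohr–Coulomb strength on the joint:
N' = W cosα = 1459·cos53.6° = 865.8 kN/m
Driving force T = W sinα = 1459·sin53.6° = 1174.3 kN/m
Resisting force R = c_j·L + N'·tanφ_j = 4·17.1 + 865.8·tan48.0° = 68.4 + 961.6 = 1030.0 kN/m
FS = R / T = 1030.0 / 1174.3 = 0.877

FS = 0.88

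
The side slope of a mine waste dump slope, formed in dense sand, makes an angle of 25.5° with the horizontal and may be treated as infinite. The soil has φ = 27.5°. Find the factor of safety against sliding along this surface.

FS = 1.09

For a dry cohesionless infinite slope the factor of safety is FS = tanφ / tanβ.
FS = tan27.5° / tan25.5° = 0.5206 / 0.4770 = 1.091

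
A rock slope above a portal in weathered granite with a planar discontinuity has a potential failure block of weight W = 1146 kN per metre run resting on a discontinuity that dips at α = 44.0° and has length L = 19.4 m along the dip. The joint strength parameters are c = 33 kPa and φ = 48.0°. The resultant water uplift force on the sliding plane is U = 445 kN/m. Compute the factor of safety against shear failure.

Resolving the block weight along and normal to the plane and applying the Mohr–Coulomb strength on the joint:
N' = W cosα − U = 1146·cos44.0° − 445 = 379.4 kN/m
Driving force T = W sinα = 1146·sin44.0° = 796.1 kN/m
Resisting force R = c·L + N'·tanφ = 33·19.4 + 379.4·tan48.0° = 640.2 + 421.3 = 1061.5 kN/m
FS = R / T = 1061.5 / 796.1 = 1.333

FS = 1.33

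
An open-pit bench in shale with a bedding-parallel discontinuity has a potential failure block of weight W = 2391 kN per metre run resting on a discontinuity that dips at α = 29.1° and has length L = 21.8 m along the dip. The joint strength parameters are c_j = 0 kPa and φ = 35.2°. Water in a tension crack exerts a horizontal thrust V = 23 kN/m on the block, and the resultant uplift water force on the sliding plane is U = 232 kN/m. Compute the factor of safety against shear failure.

Resolving the block weight along and normal to the plane and applying the Mohr–Coulomb strength on the joint:
N' = W cosα − U − V sinα = 2391·cos29.1° − 232 − 23·sin29.1° = 1846.0 kN/m
Driving force T = W sinα + V cosα = 2391·sin29.1° + 23·cos29.1° = 1182.9 kN/m
Resisting force R = c_j·L + N'·tanφ = 0·21.8 + 1846.0·tan35.2° = 0.0 + 1302.2 = 1302.2 kN/m
FS = R / T = 1302.2 / 1182.9 = 1.101

FS = 1.10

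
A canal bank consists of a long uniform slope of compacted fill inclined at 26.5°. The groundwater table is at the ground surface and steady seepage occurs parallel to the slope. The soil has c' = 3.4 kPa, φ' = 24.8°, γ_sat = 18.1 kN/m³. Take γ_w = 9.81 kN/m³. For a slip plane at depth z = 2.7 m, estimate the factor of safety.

With seepage parallel to the slope and the water table at the surface, the effective normal stress on the slip plane uses the buoyant unit weight γ' = γ_sat − γ_w while the driving shear stress uses γ_sat:
FS = [c' + γ' z cos²β tanφ'] / [γ_sat z sinβ cosβ]
γ' = 18.1 − 9.81 = 8.29 kN/m³
Numerator = 3.4 + 8.29·2.7·cos²26.5°·tan24.8° = 3.4 + 8.29·2.7·0.8009·0.4621 = 11.683 kPa
Denominator = 18.1·2.7·sin26.5°·cos26.5° = 18.1·2.7·0.4462·0.8949 = 19.515 kPa
FS = 11.683 / 19.515 = 0.599

FS = 0.60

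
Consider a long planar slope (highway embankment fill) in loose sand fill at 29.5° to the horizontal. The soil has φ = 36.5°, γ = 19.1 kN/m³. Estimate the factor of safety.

For a dry cohesionless infinite slope the factor of safety is FS = tanφ / tanβ.
FS = tan36.5° / tan29.5° = 0.7400 / 0.5658 = 1.308

FS = 1.31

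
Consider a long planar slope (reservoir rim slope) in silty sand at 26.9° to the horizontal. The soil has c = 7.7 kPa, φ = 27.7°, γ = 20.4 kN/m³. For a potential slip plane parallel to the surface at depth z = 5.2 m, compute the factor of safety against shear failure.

For an infinite slope with a slip plane parallel to the surface (no pore pressure): FS = [c + γz cos²β tanφ] / [γz sinβ cosβ].
γz = 20.4·5.2 = 106.08 kN/m²
Numerator = 7.7 + 106.08·cos²26.9°·tan27.7° = 7.7 + 106.08·0.7953·0.5250 = 51.993 kPa
Denominator = 106.08·sin26.9°·cos26.9° = 106.08·0.4524·0.8918 = 42.801 kPa
FS = 51.993 / 42.801 = 1.215

FS = 1.21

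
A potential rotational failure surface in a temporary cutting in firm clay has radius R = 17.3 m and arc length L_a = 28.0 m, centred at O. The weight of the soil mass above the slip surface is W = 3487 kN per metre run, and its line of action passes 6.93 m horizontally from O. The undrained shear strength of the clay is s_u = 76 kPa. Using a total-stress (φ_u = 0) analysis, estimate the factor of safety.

Taking moments about the centre O, the resisting moment is provided by the undrained shear strength acting along the arc:
M_R = s_u·L_a·R = 76·28.00·17.3 = 36814.4 kN·m/m
M_D = W·d = 3487·6.93 = 24164.9 kN·m/m
FS = M_R / M_D = 36814.4 / 24164.9 = 1.523

FS = 1.52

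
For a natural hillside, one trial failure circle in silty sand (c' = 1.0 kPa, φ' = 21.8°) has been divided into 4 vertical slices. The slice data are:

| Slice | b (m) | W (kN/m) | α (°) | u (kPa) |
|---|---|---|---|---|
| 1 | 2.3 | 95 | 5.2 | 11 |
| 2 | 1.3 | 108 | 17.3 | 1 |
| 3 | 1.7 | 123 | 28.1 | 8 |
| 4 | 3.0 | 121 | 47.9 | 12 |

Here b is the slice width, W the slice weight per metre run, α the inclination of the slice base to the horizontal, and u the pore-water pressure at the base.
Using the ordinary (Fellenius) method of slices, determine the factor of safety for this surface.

Ordinary method of slices: FS = Σ[c'·Δl_i + (W_i cosα_i − u_i·Δl_i)·tanφ'] / Σ W_i sinα_i, with Δl_i = b_i / cosα_i.
Slice 1: Δl = 2.3/cos5.2° = 2.310 m; N'_1 = 95·cos5.2° − 11·2.310 = 69.2; c'Δl = 2.31; W sinα = 8.6
Slice 2: Δl = 1.3/cos17.3° = 1.362 m; N'_2 = 108·cos17.3° − 1·1.362 = 101.8; c'Δl = 1.36; W sinα = 32.1
Slice 3: Δl = 1.7/cos28.1° = 1.927 m; N'_3 = 123·cos28.1° − 8·1.927 = 93.1; c'Δl = 1.93; W sinα = 57.9
Slice 4: Δl = 3.0/cos47.9° = 4.475 m; N'_4 = 121·cos47.9° − 12·4.475 = 27.4; c'Δl = 4.47; W sinα = 89.8
Σc'Δl = 10.1 kN/m; ΣN' = 291.5 kN/m; ΣW sinα = 188.4 kN/m
Resisting = 10.1 + 291.5·tan21.8° = 10.1 + 116.6 = 126.7 kN/m
FS = 126.7 / 188.4 = 0.672

FS = 0.67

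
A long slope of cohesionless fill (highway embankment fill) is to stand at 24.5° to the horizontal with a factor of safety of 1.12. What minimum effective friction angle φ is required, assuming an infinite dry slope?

φ = 27.0°

FS = tanφ/tanβ ⇒ tanφ = FS · tanβ = 1.12 · tan24.5° = 0.5104
φ = arctan(0.5104) = 27.04°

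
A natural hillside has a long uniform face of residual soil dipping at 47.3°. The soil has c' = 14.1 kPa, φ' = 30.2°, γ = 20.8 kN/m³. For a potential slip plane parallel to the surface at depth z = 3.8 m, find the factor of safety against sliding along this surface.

For an infinite slope with a slip plane parallel to the surface (no pore pressure): FS = [c' + γz cos²β tanφ'] / [γz sinβ cosβ].
γz = 20.8·3.8 = 79.04 kN/m²
Numerator = 14.1 + 79.04·cos²47.3°·tan30.2° = 14.1 + 79.04·0.4599·0.5820 = 35.257 kPa
Denominator = 79.04·sin47.3°·cos47.3° = 79.04·0.7349·0.6782 = 39.393 kPa
FS = 35.257 / 39.393 = 0.895

FS = 0.90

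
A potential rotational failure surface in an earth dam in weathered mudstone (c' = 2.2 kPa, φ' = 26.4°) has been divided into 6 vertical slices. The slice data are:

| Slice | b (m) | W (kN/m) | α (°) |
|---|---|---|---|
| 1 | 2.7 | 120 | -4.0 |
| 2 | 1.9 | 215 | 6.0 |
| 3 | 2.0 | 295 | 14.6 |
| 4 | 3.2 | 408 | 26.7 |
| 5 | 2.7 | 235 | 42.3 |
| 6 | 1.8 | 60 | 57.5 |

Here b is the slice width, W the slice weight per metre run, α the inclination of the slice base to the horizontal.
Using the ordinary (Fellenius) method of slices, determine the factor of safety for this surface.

Ordinary method of slices: FS = Σ[c'·Δl_i + (W_i cosα_i)·tanφ'] / Σ W_i sinα_i, with Δl_i = b_i / cosα_i.
Slice 1: Δl = 2.7/cos(-4.0°) = 2.707 m; N'_1 = 120·cos(-4.0°) = 119.7; c'Δl = 5.95; W sinα = -8.4
Slice 2: Δl = 1.9/cos6.0° = 1.910 m; N'_2 = 215·cos6.0° = 213.8; c'Δl = 4.20; W sinα = 22.5
Slice 3: Δl = 2.0/cos14.6° = 2.067 m; N'_3 = 295·cos14.6° = 285.5; c'Δl = 4.55; W sinα = 74.4
Slice 4: Δl = 3.2/cos26.7° = 3.582 m; N'_4 = 408·cos26.7° = 364.5; c'Δl = 7.88; W sinα = 183.3
Slice 5: Δl = 2.7/cos42.3° = 3.650 m; N'_5 = 235·cos42.3° = 173.8; c'Δl = 8.03; W sinα = 158.2
Slice 6: Δl = 1.8/cos57.5° = 3.350 m; N'_6 = 60·cos57.5° = 32.2; c'Δl = 7.37; W sinα = 50.6
Σc'Δl = 38.0 kN/m; ΣN' = 1189.6 kN/m; ΣW sinα = 480.5 kN/m
Resisting = 38.0 + 1189.6·tan26.4° = 38.0 + 590.5 = 628.5 kN/m
FS = 628.5 / 480.5 = 1.308

FS = 1.31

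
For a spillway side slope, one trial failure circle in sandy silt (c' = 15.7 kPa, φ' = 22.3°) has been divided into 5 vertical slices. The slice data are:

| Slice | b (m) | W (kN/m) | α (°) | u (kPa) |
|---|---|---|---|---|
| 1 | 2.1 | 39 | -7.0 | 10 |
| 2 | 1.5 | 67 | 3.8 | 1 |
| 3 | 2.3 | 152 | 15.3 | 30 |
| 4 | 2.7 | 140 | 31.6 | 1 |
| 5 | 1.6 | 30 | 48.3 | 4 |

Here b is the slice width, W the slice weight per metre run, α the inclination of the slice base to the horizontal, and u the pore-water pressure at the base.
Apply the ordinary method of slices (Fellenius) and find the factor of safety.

Ordinary method of slices: FS = Σ[c'·Δl_i + (W_i cosα_i − u_i·Δl_i)·tanφ'] / Σ W_i sinα_i, with Δl_i = b_i / cosα_i.
Slice 1: Δl = 2.1/cos(-7.0°) = 2.116 m; N'_1 = 39·cos(-7.0°) − 10·2.116 = 17.6; c'Δl = 33.22; W sinα = -4.8
Slice 2: Δl = 1.5/cos3.8° = 1.503 m; N'_2 = 67·cos3.8° − 1·1.503 = 65.3; c'Δl = 23.60; W sinα = 4.4
Slice 3: Δl = 2.3/cos15.3° = 2.385 m; N'_3 = 152·cos15.3° − 30·2.385 = 75.1; c'Δl = 37.44; W sinα = 40.1
Slice 4: Δl = 2.7/cos31.6° = 3.170 m; N'_4 = 140·cos31.6° − 1·3.170 = 116.1; c'Δl = 49.77; W sinα = 73.4
Slice 5: Δl = 1.6/cos48.3° = 2.405 m; N'_5 = 30·cos48.3° − 4·2.405 = 10.3; c'Δl = 37.76; W sinα = 22.4
Σc'Δl = 181.8 kN/m; ΣN' = 284.4 kN/m; ΣW sinα = 135.6 kN/m
Resisting = 181.8 + 284.4·tan22.3° = 181.8 + 116.6 = 298.4 kN/m
FS = 298.4 / 135.6 = 2.202

FS = 2.20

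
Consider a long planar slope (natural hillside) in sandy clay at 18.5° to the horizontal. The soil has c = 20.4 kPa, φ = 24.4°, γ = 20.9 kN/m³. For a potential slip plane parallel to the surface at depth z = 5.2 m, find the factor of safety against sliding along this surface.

FS = 1.98

For an infinite slope with a slip plane parallel to the surface (no pore pressure): FS = [c + γz cos²β tanφ] / [γz sinβ cosβ].
γz = 20.9·5.2 = 108.68 kN/m²
Numerator = 20.4 + 108.68·cos²18.5°·tan24.4° = 20.4 + 108.68·0.8993·0.4536 = 64.736 kPa
Denominator = 108.68·sin18.5°·cos18.5° = 108.68·0.3173·0.9483 = 32.703 kPa
FS = 64.736 / 32.703 = 1.980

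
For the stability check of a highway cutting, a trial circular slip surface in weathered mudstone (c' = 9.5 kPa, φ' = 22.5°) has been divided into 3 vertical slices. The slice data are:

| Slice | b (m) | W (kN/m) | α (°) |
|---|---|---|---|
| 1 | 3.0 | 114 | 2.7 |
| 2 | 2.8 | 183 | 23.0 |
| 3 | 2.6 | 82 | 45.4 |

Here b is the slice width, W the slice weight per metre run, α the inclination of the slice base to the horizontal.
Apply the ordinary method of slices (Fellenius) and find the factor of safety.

FS = 1.73

Ordinary method of slices: FS = Σ[c'·Δl_i + (W_i cosα_i)·tanφ'] / Σ W_i sinα_i, with Δl_i = b_i / cosα_i.
Slice 1: Δl = 3.0/cos2.7° = 3.003 m; N'_1 = 114·cos2.7° = 113.9; c'Δl = 28.53; W sinα = 5.4
Slice 2: Δl = 2.8/cos23.0° = 3.042 m; N'_2 = 183·cos23.0° = 168.5; c'Δl = 28.90; W sinα = 71.5
Slice 3: Δl = 2.6/cos45.4° = 3.703 m; N'_3 = 82·cos45.4° = 57.6; c'Δl = 35.18; W sinα = 58.4
Σc'Δl = 92.6 kN/m; ΣN' = 339.9 kN/m; ΣW sinα = 135.3 kN/m
Resisting = 92.6 + 339.9·tan22.5° = 92.6 + 140.8 = 233.4 kN/m
FS = 233.4 / 135.3 = 1.726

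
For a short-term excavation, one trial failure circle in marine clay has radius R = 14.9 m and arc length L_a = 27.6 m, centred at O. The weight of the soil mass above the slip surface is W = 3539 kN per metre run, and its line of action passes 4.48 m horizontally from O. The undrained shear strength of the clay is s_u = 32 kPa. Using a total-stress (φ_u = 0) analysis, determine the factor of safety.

FS = 0.83

Taking moments about the centre O, the resisting moment is provided by the undrained shear strength acting along the arc:
M_R = s_u·L_a·R = 32·27.60·14.9 = 13159.7 kN·m/m
M_D = W·d = 3539·4.48 = 15854.7 kN·m/m
FS = M_R / M_D = 13159.7 / 15854.7 = 0.830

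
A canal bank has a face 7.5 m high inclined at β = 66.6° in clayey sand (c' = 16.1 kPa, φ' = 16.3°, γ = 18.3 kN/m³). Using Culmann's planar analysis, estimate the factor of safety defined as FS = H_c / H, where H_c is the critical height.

H_c = (4c'/γ) · sinβ cosφ' / [1 − cos(β − φ')]
    = (4·16.1/18.3) · sin66.6°·cos16.3° / [1 − cos50.3°]
    = 3.519 · 0.8809 / 0.3612 = 8.58 m
FS = H_c / H = 8.58 / 7.5 = 1.144

FS = 1.14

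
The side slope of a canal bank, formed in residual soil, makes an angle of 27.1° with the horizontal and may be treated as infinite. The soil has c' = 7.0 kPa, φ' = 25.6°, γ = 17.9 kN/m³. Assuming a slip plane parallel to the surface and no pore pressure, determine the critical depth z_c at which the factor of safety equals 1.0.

z_c = 15.13 m

Setting FS = 1.00 in FS = [c' + γz cos²β tanφ'] / [γz sinβ cosβ] and solving for z:
z = c' / [γ cosβ (FS·sinβ − cosβ·tanφ')]
  = 7.0 / [17.9·cos27.1°·(1.00·sin27.1° − cos27.1°·tan25.6°)]
  = 7.0 / [17.9·0.8902·(1.00·0.4555 − 0.8902·0.4791)]
  = 7.0 / 0.4625 = 15.134 m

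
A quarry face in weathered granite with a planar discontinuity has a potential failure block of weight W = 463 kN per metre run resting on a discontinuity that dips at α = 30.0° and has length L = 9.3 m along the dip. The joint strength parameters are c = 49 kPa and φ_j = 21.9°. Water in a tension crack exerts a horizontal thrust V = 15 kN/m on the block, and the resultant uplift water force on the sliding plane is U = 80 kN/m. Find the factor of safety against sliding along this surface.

Resolving the block weight along and normal to the plane and applying the Mohr–Coulomb strength on the joint:
N' = W cosα − U − V sinα = 463·cos30.0° − 80 − 15·sin30.0° = 313.5 kN/m
Driving force T = W sinα + V cosα = 463·sin30.0° + 15·cos30.0° = 244.5 kN/m
Resisting force R = c·L + N'·tanφ_j = 49·9.3 + 313.5·tan21.9° = 455.7 + 126.0 = 581.7 kN/m
FS = R / T = 581.7 / 244.5 = 2.379

FS = 2.38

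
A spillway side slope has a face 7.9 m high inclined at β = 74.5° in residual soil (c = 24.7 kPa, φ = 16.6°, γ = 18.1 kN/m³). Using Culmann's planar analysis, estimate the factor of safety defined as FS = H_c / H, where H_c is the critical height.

H_c = (4c/γ) · sinβ cosφ / [1 − cos(β − φ)]
    = (4·24.7/18.1) · sin74.5°·cos16.6° / [1 − cos57.9°]
    = 5.459 · 0.9235 / 0.4686 = 10.76 m
FS = H_c / H = 10.76 / 7.9 = 1.362

FS = 1.36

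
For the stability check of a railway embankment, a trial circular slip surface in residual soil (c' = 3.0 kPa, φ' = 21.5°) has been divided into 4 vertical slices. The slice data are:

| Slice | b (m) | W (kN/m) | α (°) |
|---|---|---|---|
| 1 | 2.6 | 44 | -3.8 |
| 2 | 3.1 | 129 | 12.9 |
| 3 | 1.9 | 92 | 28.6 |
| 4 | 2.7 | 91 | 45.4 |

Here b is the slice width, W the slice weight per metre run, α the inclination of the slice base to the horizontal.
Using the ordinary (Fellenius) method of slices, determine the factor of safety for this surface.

Ordinary method of slices: FS = Σ[c'·Δl_i + (W_i cosα_i)·tanφ'] / Σ W_i sinα_i, with Δl_i = b_i / cosα_i.
Slice 1: Δl = 2.6/cos(-3.8°) = 2.606 m; N'_1 = 44·cos(-3.8°) = 43.9; c'Δl = 7.82; W sinα = -2.9
Slice 2: Δl = 3.1/cos12.9° = 3.180 m; N'_2 = 129·cos12.9° = 125.7; c'Δl = 9.54; W sinα = 28.8
Slice 3: Δl = 1.9/cos28.6° = 2.164 m; N'_3 = 92·cos28.6° = 80.8; c'Δl = 6.49; W sinα = 44.0
Slice 4: Δl = 2.7/cos45.4° = 3.845 m; N'_4 = 91·cos45.4° = 63.9; c'Δl = 11.54; W sinα = 64.8
Σc'Δl = 35.4 kN/m; ΣN' = 314.3 kN/m; ΣW sinα = 134.7 kN/m
Resisting = 35.4 + 314.3·tan21.5° = 35.4 + 123.8 = 159.2 kN/m
FS = 159.2 / 134.7 = 1.182

FS = 1.18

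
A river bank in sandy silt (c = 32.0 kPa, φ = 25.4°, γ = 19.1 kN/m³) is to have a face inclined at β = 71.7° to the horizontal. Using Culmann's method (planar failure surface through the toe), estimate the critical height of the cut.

Culmann's analysis gives the critical failure plane at α_cr = (β + φ)/2 = (71.7 + 25.4)/2 = 48.5°, and the critical height
H_c = (4c/γ) · sinβ cosφ / [1 − cos(β − φ)]
    = (4·32.0/19.1) · sin71.7°·cos25.4° / [1 − cos(46.3°)]
    = 6.702 · 0.9494·0.9033 / [1 − 0.6909]
    = 6.702 · 0.8576 / 0.3091
    = 18.59 m

H_c = 18.59 m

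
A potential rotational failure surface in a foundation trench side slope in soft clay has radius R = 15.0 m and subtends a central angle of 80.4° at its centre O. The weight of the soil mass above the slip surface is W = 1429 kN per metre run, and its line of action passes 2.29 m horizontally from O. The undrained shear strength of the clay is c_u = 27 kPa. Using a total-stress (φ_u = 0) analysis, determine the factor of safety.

Taking moments about the centre O, the resisting moment is provided by the undrained shear strength acting along the arc:
Arc length L_a = R·θ = 15.0·(80.4°·π/180) = 15.0·1.4032 = 21.05 m
M_R = c_u·L_a·R = 27·21.05·15.0 = 8524.7 kN·m/m
M_D = W·d = 1429·2.29 = 3272.4 kN·m/m
FS = M_R / M_D = 8524.7 / 3272.4 = 2.605

FS = 2.61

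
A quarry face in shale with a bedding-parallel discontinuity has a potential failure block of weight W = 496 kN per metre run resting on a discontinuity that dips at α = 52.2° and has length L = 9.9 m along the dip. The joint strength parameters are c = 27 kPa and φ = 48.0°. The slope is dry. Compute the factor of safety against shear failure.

Resolving the block weight along and normal to the plane and applying the Mohr–Coulomb strength on the joint:
N' = W cosα = 496·cos52.2° = 304.0 kN/m
Driving force T = W sinα = 496·sin52.2° = 391.9 kN/m
Resisting force R = c·L + N'·tanφ = 27·9.9 + 304.0·tan48.0° = 267.3 + 337.6 = 604.9 kN/m
FS = R / T = 604.9 / 391.9 = 1.544

FS = 1.54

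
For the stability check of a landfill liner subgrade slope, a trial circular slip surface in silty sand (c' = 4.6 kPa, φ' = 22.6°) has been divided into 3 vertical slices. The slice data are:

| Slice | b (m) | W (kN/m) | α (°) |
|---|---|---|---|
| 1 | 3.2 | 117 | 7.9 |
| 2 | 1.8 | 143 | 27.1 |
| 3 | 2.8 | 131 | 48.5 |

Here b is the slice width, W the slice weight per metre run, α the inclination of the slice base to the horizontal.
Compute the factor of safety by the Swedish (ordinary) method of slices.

Ordinary method of slices: FS = Σ[c'·Δl_i + (W_i cosα_i)·tanφ'] / Σ W_i sinα_i, with Δl_i = b_i / cosα_i.
Slice 1: Δl = 3.2/cos7.9° = 3.231 m; N'_1 = 117·cos7.9° = 115.9; c'Δl = 14.86; W sinα = 16.1
Slice 2: Δl = 1.8/cos27.1° = 2.022 m; N'_2 = 143·cos27.1° = 127.3; c'Δl = 9.30; W sinα = 65.1
Slice 3: Δl = 2.8/cos48.5° = 4.226 m; N'_3 = 131·cos48.5° = 86.8; c'Δl = 19.44; W sinα = 98.1
Σc'Δl = 43.6 kN/m; ΣN' = 330.0 kN/m; ΣW sinα = 179.3 kN/m
Resisting = 43.6 + 330.0·tan22.6° = 43.6 + 137.4 = 181.0 kN/m
FS = 181.0 / 179.3 = 1.009

FS = 1.01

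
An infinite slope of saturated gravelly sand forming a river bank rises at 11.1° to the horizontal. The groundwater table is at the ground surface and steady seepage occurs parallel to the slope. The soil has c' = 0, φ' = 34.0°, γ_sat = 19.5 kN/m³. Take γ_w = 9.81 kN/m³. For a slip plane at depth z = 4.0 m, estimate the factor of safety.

With seepage parallel to the slope and the water table at the surface, the effective normal stress on the slip plane uses the buoyant unit weight γ' = γ_sat − γ_w while the driving shear stress uses γ_sat:
FS = [c' + γ' z cos²β tanφ'] / [γ_sat z sinβ cosβ]
(For c' = 0 this reduces to FS = (γ'/γ_sat)·tanφ'/tanβ.)
γ' = 19.5 − 9.81 = 9.69 kN/m³
Numerator = 0.0 + 9.69·4.0·cos²11.1°·tan34.0° = 0.0 + 9.69·4.0·0.9629·0.6745 = 25.175 kPa
Denominator = 19.5·4.0·sin11.1°·cos11.1° = 19.5·4.0·0.1925·0.9813 = 14.736 kPa
FS = 25.175 / 14.736 = 1.708

FS = 1.71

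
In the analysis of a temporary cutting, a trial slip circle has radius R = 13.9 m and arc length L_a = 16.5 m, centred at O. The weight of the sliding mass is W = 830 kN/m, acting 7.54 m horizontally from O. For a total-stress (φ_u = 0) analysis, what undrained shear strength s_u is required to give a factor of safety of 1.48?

s_u = 40.4 kPa

FS = s_u·L_a·R / (W·d), so s_u = FS·W·d / (L_a·R).
s_u = 1.48·830·7.54 / (16.50·13.9) = 9262.1 / 229.35 = 40.38 kPa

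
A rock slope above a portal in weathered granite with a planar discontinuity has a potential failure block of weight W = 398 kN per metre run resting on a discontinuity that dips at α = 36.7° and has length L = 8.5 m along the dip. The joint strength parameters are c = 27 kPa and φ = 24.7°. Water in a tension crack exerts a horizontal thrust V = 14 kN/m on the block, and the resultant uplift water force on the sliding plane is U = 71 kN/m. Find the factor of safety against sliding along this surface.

FS = 1.36

Resolving the block weight along and normal to the plane and applying the Mohr–Coulomb strength on the joint:
N' = W cosα − U − V sinα = 398·cos36.7° − 71 − 14·sin36.7° = 239.7 kN/m
Driving force T = W sinα + V cosα = 398·sin36.7° + 14·cos36.7° = 249.1 kN/m
Resisting force R = c·L + N'·tanφ = 27·8.5 + 239.7·tan24.7° = 229.5 + 110.3 = 339.8 kN/m
FS = R / T = 339.8 / 249.1 = 1.364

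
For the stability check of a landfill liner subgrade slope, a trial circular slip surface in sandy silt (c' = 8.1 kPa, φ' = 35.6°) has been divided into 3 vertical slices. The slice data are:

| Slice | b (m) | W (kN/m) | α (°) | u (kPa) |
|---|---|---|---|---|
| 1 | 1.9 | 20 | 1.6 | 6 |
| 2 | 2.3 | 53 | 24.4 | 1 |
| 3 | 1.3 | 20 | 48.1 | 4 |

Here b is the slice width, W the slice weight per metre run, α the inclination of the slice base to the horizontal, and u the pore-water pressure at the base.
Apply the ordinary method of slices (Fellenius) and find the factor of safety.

FS = 2.53

Ordinary method of slices: FS = Σ[c'·Δl_i + (W_i cosα_i − u_i·Δl_i)·tanφ'] / Σ W_i sinα_i, with Δl_i = b_i / cosα_i.
Slice 1: Δl = 1.9/cos1.6° = 1.901 m; N'_1 = 20·cos1.6° − 6·1.901 = 8.6; c'Δl = 15.40; W sinα = 0.6
Slice 2: Δl = 2.3/cos24.4° = 2.526 m; N'_2 = 53·cos24.4° − 1·2.526 = 45.7; c'Δl = 20.46; W sinα = 21.9
Slice 3: Δl = 1.3/cos48.1° = 1.947 m; N'_3 = 20·cos48.1° − 4·1.947 = 5.6; c'Δl = 15.77; W sinα = 14.9
Σc'Δl = 51.6 kN/m; ΣN' = 59.9 kN/m; ΣW sinα = 37.3 kN/m
Resisting = 51.6 + 59.9·tan35.6° = 51.6 + 42.9 = 94.5 kN/m
FS = 94.5 / 37.3 = 2.531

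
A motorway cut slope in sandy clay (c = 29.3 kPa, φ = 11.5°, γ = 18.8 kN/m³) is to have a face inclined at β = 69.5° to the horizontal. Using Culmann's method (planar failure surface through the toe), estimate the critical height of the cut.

Culmann's analysis gives the critical failure plane at α_cr = (β + φ)/2 = (69.5 + 11.5)/2 = 40.5°, and the critical height
H_c = (4c/γ) · sinβ cosφ / [1 − cos(β − φ)]
    = (4·29.3/18.8) · sin69.5°·cos11.5° / [1 − cos(58.0°)]
    = 6.234 · 0.9367·0.9799 / [1 − 0.5299]
    = 6.234 · 0.9179 / 0.4701
    = 12.17 m

H_c = 12.17 m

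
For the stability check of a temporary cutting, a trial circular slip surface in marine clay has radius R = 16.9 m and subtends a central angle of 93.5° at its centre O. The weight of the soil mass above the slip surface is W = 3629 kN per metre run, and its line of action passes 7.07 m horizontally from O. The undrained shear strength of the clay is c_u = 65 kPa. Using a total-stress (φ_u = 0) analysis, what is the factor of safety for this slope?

Taking moments about the centre O, the resisting moment is provided by the undrained shear strength acting along the arc:
Arc length L_a = R·θ = 16.9·(93.5°·π/180) = 16.9·1.6319 = 27.58 m
M_R = c_u·L_a·R = 65·27.58·16.9 = 30295.3 kN·m/m
M_D = W·d = 3629·7.07 = 25657.0 kN·m/m
FS = M_R / M_D = 30295.3 / 25657.0 = 1.181

FS = 1.18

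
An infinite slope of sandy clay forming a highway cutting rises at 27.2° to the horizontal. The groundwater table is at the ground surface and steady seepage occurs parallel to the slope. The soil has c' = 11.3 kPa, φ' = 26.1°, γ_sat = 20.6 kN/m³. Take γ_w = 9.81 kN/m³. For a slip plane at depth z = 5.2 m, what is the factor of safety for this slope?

FS = 0.76

With seepage parallel to the slope and the water table at the surface, the effective normal stress on the slip plane uses the buoyant unit weight γ' = γ_sat − γ_w while the driving shear stress uses γ_sat:
FS = [c' + γ' z cos²β tanφ'] / [γ_sat z sinβ cosβ]
γ' = 20.6 − 9.81 = 10.79 kN/m³
Numerator = 11.3 + 10.79·5.2·cos²27.2°·tan26.1° = 11.3 + 10.79·5.2·0.7911·0.4899 = 33.044 kPa
Denominator = 20.6·5.2·sin27.2°·cos27.2° = 20.6·5.2·0.4571·0.8894 = 43.550 kPa
FS = 33.044 / 43.550 = 0.759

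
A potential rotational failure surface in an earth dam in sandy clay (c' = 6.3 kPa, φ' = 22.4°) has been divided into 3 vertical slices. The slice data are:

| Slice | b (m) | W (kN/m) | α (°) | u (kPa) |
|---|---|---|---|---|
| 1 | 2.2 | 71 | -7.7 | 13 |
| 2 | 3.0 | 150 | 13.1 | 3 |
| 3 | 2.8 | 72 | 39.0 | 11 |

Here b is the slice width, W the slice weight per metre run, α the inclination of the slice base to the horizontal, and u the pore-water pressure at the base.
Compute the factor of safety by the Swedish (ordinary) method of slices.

Ordinary method of slices: FS = Σ[c'·Δl_i + (W_i cosα_i − u_i·Δl_i)·tanφ'] / Σ W_i sinα_i, with Δl_i = b_i / cosα_i.
Slice 1: Δl = 2.2/cos(-7.7°) = 2.220 m; N'_1 = 71·cos(-7.7°) − 13·2.220 = 41.5; c'Δl = 13.99; W sinα = -9.5
Slice 2: Δl = 3.0/cos13.1° = 3.080 m; N'_2 = 150·cos13.1° − 3·3.080 = 136.9; c'Δl = 19.40; W sinα = 34.0
Slice 3: Δl = 2.8/cos39.0° = 3.603 m; N'_3 = 72·cos39.0° − 11·3.603 = 16.3; c'Δl = 22.70; W sinα = 45.3
Σc'Δl = 56.1 kN/m; ΣN' = 194.7 kN/m; ΣW sinα = 69.8 kN/m
Resisting = 56.1 + 194.7·tan22.4° = 56.1 + 80.2 = 136.3 kN/m
FS = 136.3 / 69.8 = 1.953

FS = 1.95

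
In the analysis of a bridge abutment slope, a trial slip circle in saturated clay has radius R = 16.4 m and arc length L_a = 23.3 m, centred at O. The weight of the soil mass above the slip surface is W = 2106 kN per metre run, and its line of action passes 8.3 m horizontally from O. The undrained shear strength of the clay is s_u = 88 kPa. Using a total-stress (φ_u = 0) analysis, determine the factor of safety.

FS = 1.92

Taking moments about the centre O, the resisting moment is provided by the undrained shear strength acting along the arc:
M_R = s_u·L_a·R = 88·23.30·16.4 = 33626.6 kN·m/m
M_D = W·d = 2106·8.3 = 17479.8 kN·m/m
FS = M_R / M_D = 33626.6 / 17479.8 = 1.924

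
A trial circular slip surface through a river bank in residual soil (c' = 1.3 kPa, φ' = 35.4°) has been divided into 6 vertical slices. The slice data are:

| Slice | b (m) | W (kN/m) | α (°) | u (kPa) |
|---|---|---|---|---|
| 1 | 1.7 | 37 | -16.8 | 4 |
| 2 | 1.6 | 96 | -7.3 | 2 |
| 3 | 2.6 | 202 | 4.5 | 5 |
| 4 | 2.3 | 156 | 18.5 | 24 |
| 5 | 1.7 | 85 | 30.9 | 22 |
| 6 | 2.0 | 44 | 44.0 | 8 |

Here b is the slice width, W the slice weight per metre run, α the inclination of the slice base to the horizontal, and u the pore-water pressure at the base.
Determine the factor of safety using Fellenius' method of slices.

FS = 2.81

Ordinary method of slices: FS = Σ[c'·Δl_i + (W_i cosα_i − u_i·Δl_i)·tanφ'] / Σ W_i sinα_i, with Δl_i = b_i / cosα_i.
Slice 1: Δl = 1.7/cos(-16.8°) = 1.776 m; N'_1 = 37·cos(-16.8°) − 4·1.776 = 28.3; c'Δl = 2.31; W sinα = -10.7
Slice 2: Δl = 1.6/cos(-7.3°) = 1.613 m; N'_2 = 96·cos(-7.3°) − 2·1.613 = 92.0; c'Δl = 2.10; W sinα = -12.2
Slice 3: Δl = 2.6/cos4.5° = 2.608 m; N'_3 = 202·cos4.5° − 5·2.608 = 188.3; c'Δl = 3.39; W sinα = 15.8
Slice 4: Δl = 2.3/cos18.5° = 2.425 m; N'_4 = 156·cos18.5° − 24·2.425 = 89.7; c'Δl = 3.15; W sinα = 49.5
Slice 5: Δl = 1.7/cos30.9° = 1.981 m; N'_5 = 85·cos30.9° − 22·1.981 = 29.3; c'Δl = 2.58; W sinα = 43.7
Slice 6: Δl = 2.0/cos44.0° = 2.780 m; N'_6 = 44·cos44.0° − 8·2.780 = 9.4; c'Δl = 3.61; W sinα = 30.6
Σc'Δl = 17.1 kN/m; ΣN' = 437.1 kN/m; ΣW sinα = 116.7 kN/m
Resisting = 17.1 + 437.1·tan35.4° = 17.1 + 310.7 = 327.8 kN/m
FS = 327.8 / 116.7 = 2.810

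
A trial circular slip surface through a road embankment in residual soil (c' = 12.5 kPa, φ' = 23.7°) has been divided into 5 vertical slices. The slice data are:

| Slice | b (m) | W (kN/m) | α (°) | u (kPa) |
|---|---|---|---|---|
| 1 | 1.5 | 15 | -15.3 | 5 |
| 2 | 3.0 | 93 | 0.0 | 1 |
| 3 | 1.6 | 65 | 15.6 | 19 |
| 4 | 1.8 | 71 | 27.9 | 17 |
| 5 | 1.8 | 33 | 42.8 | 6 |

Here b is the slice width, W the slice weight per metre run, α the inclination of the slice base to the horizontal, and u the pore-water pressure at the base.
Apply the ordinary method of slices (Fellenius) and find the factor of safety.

FS = 2.98

Ordinary method of slices: FS = Σ[c'·Δl_i + (W_i cosα_i − u_i·Δl_i)·tanφ'] / Σ W_i sinα_i, with Δl_i = b_i / cosα_i.
Slice 1: Δl = 1.5/cos(-15.3°) = 1.555 m; N'_1 = 15·cos(-15.3°) − 5·1.555 = 6.7; c'Δl = 19.44; W sinα = -4.0
Slice 2: Δl = 3.0/cos0.0° = 3.000 m; N'_2 = 93·cos0.0° − 1·3.000 = 90.0; c'Δl = 37.50; W sinα = 0.0
Slice 3: Δl = 1.6/cos15.6° = 1.661 m; N'_3 = 65·cos15.6° − 19·1.661 = 31.0; c'Δl = 20.76; W sinα = 17.5
Slice 4: Δl = 1.8/cos27.9° = 2.037 m; N'_4 = 71·cos27.9° − 17·2.037 = 28.1; c'Δl = 25.46; W sinα = 33.2
Slice 5: Δl = 1.8/cos42.8° = 2.453 m; N'_5 = 33·cos42.8° − 6·2.453 = 9.5; c'Δl = 30.67; W sinα = 22.4
Σc'Δl = 133.8 kN/m; ΣN' = 165.4 kN/m; ΣW sinα = 69.2 kN/m
Resisting = 133.8 + 165.4·tan23.7° = 133.8 + 72.6 = 206.4 kN/m
FS = 206.4 / 69.2 = 2.984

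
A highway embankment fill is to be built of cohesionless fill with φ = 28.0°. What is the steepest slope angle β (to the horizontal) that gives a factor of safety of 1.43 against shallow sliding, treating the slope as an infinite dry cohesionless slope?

β = 20.4°

For an infinite dry cohesionless slope FS = tanφ/tanβ, so tanβ = tanφ / FS.
tanβ = tan28.0° / 1.43 = 0.5317 / 1.43 = 0.3718
β = arctan(0.3718) = 20.40°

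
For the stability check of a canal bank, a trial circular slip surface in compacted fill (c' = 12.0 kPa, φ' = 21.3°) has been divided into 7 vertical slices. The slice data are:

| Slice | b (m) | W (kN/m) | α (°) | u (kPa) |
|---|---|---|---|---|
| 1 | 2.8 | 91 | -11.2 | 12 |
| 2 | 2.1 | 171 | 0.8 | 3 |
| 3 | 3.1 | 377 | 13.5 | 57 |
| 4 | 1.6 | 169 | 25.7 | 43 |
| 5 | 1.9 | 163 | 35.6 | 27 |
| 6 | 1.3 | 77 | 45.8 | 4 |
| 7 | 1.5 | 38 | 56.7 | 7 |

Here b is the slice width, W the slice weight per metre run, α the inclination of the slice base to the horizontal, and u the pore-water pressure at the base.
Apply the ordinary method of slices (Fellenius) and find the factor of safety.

Ordinary method of slices: FS = Σ[c'·Δl_i + (W_i cosα_i − u_i·Δl_i)·tanφ'] / Σ W_i sinα_i, with Δl_i = b_i / cosα_i.
Slice 1: Δl = 2.8/cos(-11.2°) = 2.854 m; N'_1 = 91·cos(-11.2°) − 12·2.854 = 55.0; c'Δl = 34.25; W sinα = -17.7
Slice 2: Δl = 2.1/cos0.8° = 2.100 m; N'_2 = 171·cos0.8° − 3·2.100 = 164.7; c'Δl = 25.20; W sinα = 2.4
Slice 3: Δl = 3.1/cos13.5° = 3.188 m; N'_3 = 377·cos13.5° − 57·3.188 = 184.9; c'Δl = 38.26; W sinα = 88.0
Slice 4: Δl = 1.6/cos25.7° = 1.776 m; N'_4 = 169·cos25.7° − 43·1.776 = 75.9; c'Δl = 21.31; W sinα = 73.3
Slice 5: Δl = 1.9/cos35.6° = 2.337 m; N'_5 = 163·cos35.6° − 27·2.337 = 69.4; c'Δl = 28.04; W sinα = 94.9
Slice 6: Δl = 1.3/cos45.8° = 1.865 m; N'_6 = 77·cos45.8° − 4·1.865 = 46.2; c'Δl = 22.38; W sinα = 55.2
Slice 7: Δl = 1.5/cos56.7° = 2.732 m; N'_7 = 38·cos56.7° − 7·2.732 = 1.7; c'Δl = 32.79; W sinα = 31.8
Σc'Δl = 202.2 kN/m; ΣN' = 597.9 kN/m; ΣW sinα = 327.9 kN/m
Resisting = 202.2 + 597.9·tan21.3° = 202.2 + 233.1 = 435.3 kN/m
FS = 435.3 / 327.9 = 1.328

FS = 1.33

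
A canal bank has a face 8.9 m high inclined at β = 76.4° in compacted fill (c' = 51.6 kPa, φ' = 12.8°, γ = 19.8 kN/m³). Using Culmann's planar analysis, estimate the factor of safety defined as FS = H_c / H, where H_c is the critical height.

FS = 2.00

H_c = (4c'/γ) · sinβ cosφ' / [1 − cos(β − φ')]
    = (4·51.6/19.8) · sin76.4°·cos12.8° / [1 − cos63.6°]
    = 10.424 · 0.9478 / 0.5554 = 17.79 m
FS = H_c / H = 17.79 / 8.9 = 1.999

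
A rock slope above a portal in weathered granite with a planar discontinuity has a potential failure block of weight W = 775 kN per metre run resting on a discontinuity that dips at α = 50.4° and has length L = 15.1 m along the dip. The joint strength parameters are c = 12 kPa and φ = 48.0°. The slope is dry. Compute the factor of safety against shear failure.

FS = 1.22

Resolving the block weight along and normal to the plane and applying the Mohr–Coulomb strength on the joint:
N' = W cosα = 775·cos50.4° = 494.0 kN/m
Driving force T = W sinα = 775·sin50.4° = 597.1 kN/m
Resisting force R = c·L + N'·tanφ = 12·15.1 + 494.0·tan48.0° = 181.2 + 548.6 = 729.8 kN/m
FS = R / T = 729.8 / 597.1 = 1.222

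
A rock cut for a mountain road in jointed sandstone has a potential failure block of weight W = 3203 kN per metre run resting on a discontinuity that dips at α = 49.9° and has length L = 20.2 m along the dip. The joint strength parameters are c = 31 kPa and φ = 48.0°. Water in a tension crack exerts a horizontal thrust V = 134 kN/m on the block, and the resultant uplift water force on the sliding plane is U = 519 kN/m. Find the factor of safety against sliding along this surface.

Resolving the block weight along and normal to the plane and applying the Mohr–Coulomb strength on the joint:
N' = W cosα − U − V sinα = 3203·cos49.9° − 519 − 134·sin49.9° = 1441.6 kN/m
Driving force T = W sinα + V cosα = 3203·sin49.9° + 134·cos49.9° = 2536.4 kN/m
Resisting force R = c·L + N'·tanφ = 31·20.2 + 1441.6·tan48.0° = 626.2 + 1601.1 = 2227.3 kN/m
FS = R / T = 2227.3 / 2536.4 = 0.878

FS = 0.88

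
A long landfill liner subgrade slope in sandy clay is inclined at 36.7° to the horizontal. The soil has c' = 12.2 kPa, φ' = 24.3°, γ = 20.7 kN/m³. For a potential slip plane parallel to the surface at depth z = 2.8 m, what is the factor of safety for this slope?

FS = 1.05

For an infinite slope with a slip plane parallel to the surface (no pore pressure): FS = [c' + γz cos²β tanφ'] / [γz sinβ cosβ].
γz = 20.7·2.8 = 57.96 kN/m²
Numerator = 12.2 + 57.96·cos²36.7°·tan24.3° = 12.2 + 57.96·0.6428·0.4515 = 29.023 kPa
Denominator = 57.96·sin36.7°·cos36.7° = 57.96·0.5976·0.8018 = 27.772 kPa
FS = 29.023 / 27.772 = 1.045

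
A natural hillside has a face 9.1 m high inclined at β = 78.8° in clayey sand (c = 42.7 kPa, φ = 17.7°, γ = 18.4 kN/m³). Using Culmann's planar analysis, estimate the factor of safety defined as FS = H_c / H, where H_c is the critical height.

H_c = (4c/γ) · sinβ cosφ / [1 − cos(β − φ)]
    = (4·42.7/18.4) · sin78.8°·cos17.7° / [1 − cos61.1°]
    = 9.283 · 0.9345 / 0.5167 = 16.79 m
FS = H_c / H = 16.79 / 9.1 = 1.845

FS = 1.84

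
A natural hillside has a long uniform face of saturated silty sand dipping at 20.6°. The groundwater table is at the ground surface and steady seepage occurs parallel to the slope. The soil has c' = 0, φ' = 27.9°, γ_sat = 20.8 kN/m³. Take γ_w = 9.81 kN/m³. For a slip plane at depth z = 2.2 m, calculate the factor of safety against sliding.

With seepage parallel to the slope and the water table at the surface, the effective normal stress on the slip plane uses the buoyant unit weight γ' = γ_sat − γ_w while the driving shear stress uses γ_sat:
FS = [c' + γ' z cos²β tanφ'] / [γ_sat z sinβ cosβ]
(For c' = 0 this reduces to FS = (γ'/γ_sat)·tanφ'/tanβ.)
γ' = 20.8 − 9.81 = 10.99 kN/m³
Numerator = 0.0 + 10.99·2.2·cos²20.6°·tan27.9° = 0.0 + 10.99·2.2·0.8762·0.5295 = 11.217 kPa
Denominator = 20.8·2.2·sin20.6°·cos20.6° = 20.8·2.2·0.3518·0.9361 = 15.071 kPa
FS = 11.217 / 15.071 = 0.744

FS = 0.74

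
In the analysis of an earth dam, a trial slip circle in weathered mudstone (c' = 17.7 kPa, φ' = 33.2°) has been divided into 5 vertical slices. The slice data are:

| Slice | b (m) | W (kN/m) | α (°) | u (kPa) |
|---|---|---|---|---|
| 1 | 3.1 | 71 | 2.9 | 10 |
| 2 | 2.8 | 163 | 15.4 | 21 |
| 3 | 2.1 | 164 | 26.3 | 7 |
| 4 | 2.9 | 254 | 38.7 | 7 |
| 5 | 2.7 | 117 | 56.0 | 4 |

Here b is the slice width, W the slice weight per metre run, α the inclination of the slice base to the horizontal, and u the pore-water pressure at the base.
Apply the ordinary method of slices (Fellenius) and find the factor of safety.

FS = 1.64

Ordinary method of slices: FS = Σ[c'·Δl_i + (W_i cosα_i − u_i·Δl_i)·tanφ'] / Σ W_i sinα_i, with Δl_i = b_i / cosα_i.
Slice 1: Δl = 3.1/cos2.9° = 3.104 m; N'_1 = 71·cos2.9° − 10·3.104 = 39.9; c'Δl = 54.94; W sinα = 3.6
Slice 2: Δl = 2.8/cos15.4° = 2.904 m; N'_2 = 163·cos15.4° − 21·2.904 = 96.2; c'Δl = 51.41; W sinα = 43.3
Slice 3: Δl = 2.1/cos26.3° = 2.342 m; N'_3 = 164·cos26.3° − 7·2.342 = 130.6; c'Δl = 41.46; W sinα = 72.7
Slice 4: Δl = 2.9/cos38.7° = 3.716 m; N'_4 = 254·cos38.7° − 7·3.716 = 172.2; c'Δl = 65.77; W sinα = 158.8
Slice 5: Δl = 2.7/cos56.0° = 4.828 m; N'_5 = 117·cos56.0° − 4·4.828 = 46.1; c'Δl = 85.46; W sinα = 97.0
Σc'Δl = 299.0 kN/m; ΣN' = 485.0 kN/m; ΣW sinα = 375.4 kN/m
Resisting = 299.0 + 485.0·tan33.2° = 299.0 + 317.4 = 616.4 kN/m
FS = 616.4 / 375.4 = 1.642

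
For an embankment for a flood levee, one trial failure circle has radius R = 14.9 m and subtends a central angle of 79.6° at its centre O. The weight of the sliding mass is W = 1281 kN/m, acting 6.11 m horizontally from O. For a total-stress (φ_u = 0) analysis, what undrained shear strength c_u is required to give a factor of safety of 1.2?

FS = c_u·L_a·R / (W·d), so c_u = FS·W·d / (L_a·R).
Arc length L_a = R·θ = 14.9·(79.6°·π/180) = 14.9·1.3893 = 20.70 m
c_u = 1.2·1281·6.11 / (20.70·14.9) = 9392.3 / 308.43 = 30.45 kPa

c_u = 30.5 kPa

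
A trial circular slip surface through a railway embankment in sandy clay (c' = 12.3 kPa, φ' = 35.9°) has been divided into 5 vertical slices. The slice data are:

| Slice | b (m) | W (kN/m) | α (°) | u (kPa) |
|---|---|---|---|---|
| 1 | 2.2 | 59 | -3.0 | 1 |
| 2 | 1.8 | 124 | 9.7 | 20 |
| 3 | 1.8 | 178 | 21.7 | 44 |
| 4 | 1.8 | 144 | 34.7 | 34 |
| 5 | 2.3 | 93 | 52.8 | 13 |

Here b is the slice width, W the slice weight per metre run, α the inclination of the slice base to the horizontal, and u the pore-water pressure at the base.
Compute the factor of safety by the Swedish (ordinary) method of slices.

FS = 1.44

Ordinary method of slices: FS = Σ[c'·Δl_i + (W_i cosα_i − u_i·Δl_i)·tanφ'] / Σ W_i sinα_i, with Δl_i = b_i / cosα_i.
Slice 1: Δl = 2.2/cos(-3.0°) = 2.203 m; N'_1 = 59·cos(-3.0°) − 1·2.203 = 56.7; c'Δl = 27.10; W sinα = -3.1
Slice 2: Δl = 1.8/cos9.7° = 1.826 m; N'_2 = 124·cos9.7° − 20·1.826 = 85.7; c'Δl = 22.46; W sinα = 20.9
Slice 3: Δl = 1.8/cos21.7° = 1.937 m; N'_3 = 178·cos21.7° − 44·1.937 = 80.1; c'Δl = 23.83; W sinα = 65.8
Slice 4: Δl = 1.8/cos34.7° = 2.189 m; N'_4 = 144·cos34.7° − 34·2.189 = 43.9; c'Δl = 26.93; W sinα = 82.0
Slice 5: Δl = 2.3/cos52.8° = 3.804 m; N'_5 = 93·cos52.8° − 13·3.804 = 6.8; c'Δl = 46.79; W sinα = 74.1
Σc'Δl = 147.1 kN/m; ΣN' = 273.3 kN/m; ΣW sinα = 239.7 kN/m
Resisting = 147.1 + 273.3·tan35.9° = 147.1 + 197.8 = 344.9 kN/m
FS = 344.9 / 239.7 = 1.439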